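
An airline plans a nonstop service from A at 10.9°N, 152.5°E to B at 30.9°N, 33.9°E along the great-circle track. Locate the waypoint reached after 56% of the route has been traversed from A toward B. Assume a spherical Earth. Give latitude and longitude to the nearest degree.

≈ 38°N, 92°E

Convert each endpoint to a unit vector on the sphere (x = cos φ cos λ, y = cos φ sin λ, z = sin φ).
The central angle between the endpoints is δ = arccos(p₁·p₂) ≈ 1.882 rad (107.8°).
Interpolate at f = 0.56 with slerp weights a = sin((1−f)δ)/sin δ ≈ 0.774, b = sin(fδ)/sin δ ≈ 0.913.
p = a·p₁ + b·p₂ ≈ (-0.024, 0.788, 0.615); φ = arcsin(p_z) ≈ 37.97°, λ = atan2(p_y, p_x) ≈ 91.71°.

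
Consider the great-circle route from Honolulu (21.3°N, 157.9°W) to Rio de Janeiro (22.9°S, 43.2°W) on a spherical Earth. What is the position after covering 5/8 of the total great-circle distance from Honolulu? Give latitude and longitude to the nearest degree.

Convert each endpoint to a unit vector on the sphere (x = cos φ cos λ, y = cos φ sin λ, z = sin φ).
The central angle between the endpoints is δ = arccos(p₁·p₂) ≈ 2.094 rad (120.0°).
Interpolate at f = 5/8 with slerp weights a = sin((1−f)δ)/sin δ ≈ 0.816, b = sin(fδ)/sin δ ≈ 1.115.
p = a·p₁ + b·p₂ ≈ (0.044, -0.990, -0.137); φ = arcsin(p_z) ≈ -7.90°, λ = atan2(p_y, p_x) ≈ -87.45°.

≈ 8°S, 87°W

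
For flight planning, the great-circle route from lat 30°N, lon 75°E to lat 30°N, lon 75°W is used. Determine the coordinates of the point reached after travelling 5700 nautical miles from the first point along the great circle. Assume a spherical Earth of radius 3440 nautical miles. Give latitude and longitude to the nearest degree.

≈ lat 46°N, lon 63°W

Convert each endpoint to a unit vector on the sphere (x = cos φ cos λ, y = cos φ sin λ, z = sin φ).
The central angle between the endpoints is δ = arccos(p₁·p₂) ≈ 1.982 rad (113.5°). The total great-circle distance is δ·R ≈ 1.982 × 3440 ≈ 6817 nmi, so the target fraction is f = 5700/6817 ≈ 0.836.
Interpolate at f ≈ 0.836 with slerp weights a = sin((1−f)δ)/sin δ ≈ 0.348, b = sin(fδ)/sin δ ≈ 1.087.
p = a·p₁ + b·p₂ ≈ (0.322, -0.618, 0.717); φ = arcsin(p_z) ≈ 45.84°, λ = atan2(p_y, p_x) ≈ -62.50°.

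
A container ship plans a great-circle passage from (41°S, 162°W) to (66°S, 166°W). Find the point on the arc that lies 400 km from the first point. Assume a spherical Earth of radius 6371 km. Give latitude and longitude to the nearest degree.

The haversine formula gives a central angle δ ≈ 0.438 rad (25.1°) between the endpoints. The total great-circle distance is δ·R ≈ 0.438 × 6371 ≈ 2791 km, so the target fraction is f = 400/2791 ≈ 0.143.
Interpolate at f ≈ 0.143 with slerp weights a = sin((1−f)δ)/sin δ ≈ 0.864, b = sin(fδ)/sin δ ≈ 0.148.
p = a·p₁ + b·p₂ ≈ (-0.679, -0.216, -0.702); φ = arcsin(p_z) ≈ -44.59°, λ = atan2(p_y, p_x) ≈ -162.34°.

≈ (45°S, 162°W)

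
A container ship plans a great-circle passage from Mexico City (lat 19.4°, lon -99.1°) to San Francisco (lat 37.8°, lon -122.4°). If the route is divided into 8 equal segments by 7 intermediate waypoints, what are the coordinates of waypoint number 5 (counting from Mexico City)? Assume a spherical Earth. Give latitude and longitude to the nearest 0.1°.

Convert each endpoint to a unit vector on the sphere (x = cos φ cos λ, y = cos φ sin λ, z = sin φ).
The central angle between the endpoints is δ = arccos(p₁·p₂) ≈ 0.478 rad (27.4°).
Interpolate at f = 5/8 with slerp weights a = sin((1−f)δ)/sin δ ≈ 0.388, b = sin(fδ)/sin δ ≈ 0.640.
p = a·p₁ + b·p₂ ≈ (-0.329, -0.788, 0.521); φ = arcsin(p_z) ≈ 31.39°, λ = atan2(p_y, p_x) ≈ -112.65°.

≈ lat 31.4°, lon -112.6°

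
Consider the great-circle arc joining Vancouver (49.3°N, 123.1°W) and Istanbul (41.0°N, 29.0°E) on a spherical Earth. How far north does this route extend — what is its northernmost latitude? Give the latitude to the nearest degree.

≈ 77°N

The great circle lies in the plane with unit normal n̂ = (p₁ × p₂)/|p₁ × p₂|.
Here n̂_z ≈ +0.231; the vertex latitude is φ_max = arccos|n̂_z| ≈ 76.7°.
Check via Clairaut: cos φ_max = |cos φ₁| · sin C = cos(49.3°)·sin(20.7°) ≈ 0.231, again giving ≈ 76.7°.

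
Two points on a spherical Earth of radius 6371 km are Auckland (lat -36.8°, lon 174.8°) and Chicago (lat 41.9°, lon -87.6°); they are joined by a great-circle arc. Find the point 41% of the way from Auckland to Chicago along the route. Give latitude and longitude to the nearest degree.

≈ lat -4°, lon -146°

Write both endpoints as unit vectors p₁, p₂ with components (cos φ cos λ, cos φ sin λ, sin φ).
The central angle between the endpoints is δ = arccos(p₁·p₂) ≈ 2.070 rad (118.6°).
Interpolate at f = 0.41 with slerp weights a = sin((1−f)δ)/sin δ ≈ 1.070, b = sin(fδ)/sin δ ≈ 0.855.
p = a·p₁ + b·p₂ ≈ (-0.827, -0.558, -0.070); φ = arcsin(p_z) ≈ -4.03°, λ = atan2(p_y, p_x) ≈ -145.98°.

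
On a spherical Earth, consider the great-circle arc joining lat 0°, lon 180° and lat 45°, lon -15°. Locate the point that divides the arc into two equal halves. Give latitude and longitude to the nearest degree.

≈ lat 63°, lon -150°

Convert each endpoint to a unit vector on the sphere (x = cos φ cos λ, y = cos φ sin λ, z = sin φ).
The central angle between the endpoints is δ = arccos(p₁·p₂) ≈ 2.323 rad (133.1°).
Interpolate at f = 1/2 with slerp weights a = sin((1−f)δ)/sin δ ≈ 1.256, b = sin(fδ)/sin δ ≈ 1.256.
p = a·p₁ + b·p₂ ≈ (-0.398, -0.230, 0.888); φ = arcsin(p_z) ≈ 62.63°, λ = atan2(p_y, p_x) ≈ -150.00°.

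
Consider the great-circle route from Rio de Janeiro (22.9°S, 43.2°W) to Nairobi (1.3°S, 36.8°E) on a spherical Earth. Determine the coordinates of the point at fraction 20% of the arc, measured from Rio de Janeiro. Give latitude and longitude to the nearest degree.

≈ 21°S, 26°W

Convert each endpoint to a unit vector on the sphere (x = cos φ cos λ, y = cos φ sin λ, z = sin φ).
The central angle between the endpoints is δ = arccos(p₁·p₂) ≈ 1.401 rad (80.3°).
Interpolate at f = 0.20 with slerp weights a = sin((1−f)δ)/sin δ ≈ 0.914, b = sin(fδ)/sin δ ≈ 0.281.
p = a·p₁ + b·p₂ ≈ (0.838, -0.408, -0.362); φ = arcsin(p_z) ≈ -21.22°, λ = atan2(p_y, p_x) ≈ -25.96°.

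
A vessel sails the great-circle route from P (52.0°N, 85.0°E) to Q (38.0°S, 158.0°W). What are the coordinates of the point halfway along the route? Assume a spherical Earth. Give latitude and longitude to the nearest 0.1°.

Write both endpoints as unit vectors p₁, p₂ with components (cos φ cos λ, cos φ sin λ, sin φ).
The central angle between the endpoints is δ = arccos(p₁·p₂) ≈ 2.354 rad (134.9°).
Interpolate at f = 1/2 with slerp weights a = sin((1−f)δ)/sin δ ≈ 1.303, b = sin(fδ)/sin δ ≈ 1.303.
p = a·p₁ + b·p₂ ≈ (-0.882, 0.414, 0.225); φ = arcsin(p_z) ≈ 12.98°, λ = atan2(p_y, p_x) ≈ 154.83°.

≈ (13.0°N, 154.8°E)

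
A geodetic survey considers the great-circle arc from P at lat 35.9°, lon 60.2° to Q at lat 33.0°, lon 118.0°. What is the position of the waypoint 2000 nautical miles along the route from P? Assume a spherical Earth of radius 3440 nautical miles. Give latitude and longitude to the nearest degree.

Convert each endpoint to a unit vector on the sphere (x = cos φ cos λ, y = cos φ sin λ, z = sin φ).
The central angle between the endpoints is δ = arccos(p₁·p₂) ≈ 0.821 rad (47.0°). The total great-circle distance is δ·R ≈ 0.821 × 3440 ≈ 2825 nmi, so the target fraction is f = 2000/2825 ≈ 0.708.
Interpolate at f ≈ 0.708 with slerp weights a = sin((1−f)δ)/sin δ ≈ 0.324, b = sin(fδ)/sin δ ≈ 0.750.
p = a·p₁ + b·p₂ ≈ (-0.165, 0.784, 0.599); φ = arcsin(p_z) ≈ 36.79°, λ = atan2(p_y, p_x) ≈ 101.88°.

≈ lat 37°, lon 102°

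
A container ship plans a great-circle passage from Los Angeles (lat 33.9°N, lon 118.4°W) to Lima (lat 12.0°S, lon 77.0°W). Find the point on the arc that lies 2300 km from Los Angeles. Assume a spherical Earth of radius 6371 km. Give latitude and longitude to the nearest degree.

≈ lat 19°N, lon 102°W

Write both endpoints as unit vectors p₁, p₂ with components (cos φ cos λ, cos φ sin λ, sin φ).
The central angle between the endpoints is δ = arccos(p₁·p₂) ≈ 1.055 rad (60.5°). The total great-circle distance is δ·R ≈ 1.055 × 6371 ≈ 6723 km, so the target fraction is f = 2300/6723 ≈ 0.342.
Interpolate at f ≈ 0.342 with slerp weights a = sin((1−f)δ)/sin δ ≈ 0.735, b = sin(fδ)/sin δ ≈ 0.406.
p = a·p₁ + b·p₂ ≈ (-0.201, -0.924, 0.326); φ = arcsin(p_z) ≈ 19.01°, λ = atan2(p_y, p_x) ≈ -102.27°.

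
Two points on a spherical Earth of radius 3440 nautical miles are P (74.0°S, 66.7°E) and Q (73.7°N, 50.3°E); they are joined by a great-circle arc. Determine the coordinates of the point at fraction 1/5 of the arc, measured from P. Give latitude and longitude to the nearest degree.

≈ (45°S, 61°E)

Write both endpoints as unit vectors p₁, p₂ with components (cos φ cos λ, cos φ sin λ, sin φ).
The central angle between the endpoints is δ = arccos(p₁·p₂) ≈ 2.584 rad (148.0°).
Interpolate at f = 1/5 with slerp weights a = sin((1−f)δ)/sin δ ≈ 1.661, b = sin(fδ)/sin δ ≈ 0.933.
p = a·p₁ + b·p₂ ≈ (0.348, 0.622, -0.701); φ = arcsin(p_z) ≈ -44.52°, λ = atan2(p_y, p_x) ≈ 60.75°.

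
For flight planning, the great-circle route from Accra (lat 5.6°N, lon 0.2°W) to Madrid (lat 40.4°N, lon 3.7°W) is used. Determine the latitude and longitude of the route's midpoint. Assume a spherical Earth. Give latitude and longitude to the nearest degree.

Write both endpoints as unit vectors p₁, p₂ with components (cos φ cos λ, cos φ sin λ, sin φ).
The central angle between the endpoints is δ = arccos(p₁·p₂) ≈ 0.610 rad (34.9°).
Interpolate at f = 1/2 with slerp weights a = sin((1−f)δ)/sin δ ≈ 0.524, b = sin(fδ)/sin δ ≈ 0.524.
p = a·p₁ + b·p₂ ≈ (0.920, -0.028, 0.391); φ = arcsin(p_z) ≈ 23.01°, λ = atan2(p_y, p_x) ≈ -1.72°.

≈ lat 23°N, lon 2°W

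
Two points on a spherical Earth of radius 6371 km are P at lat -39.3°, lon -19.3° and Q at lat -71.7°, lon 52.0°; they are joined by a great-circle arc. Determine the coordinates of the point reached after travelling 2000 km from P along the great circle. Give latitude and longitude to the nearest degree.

≈ lat -55°, lon -7°

Convert each endpoint to a unit vector on the sphere (x = cos φ cos λ, y = cos φ sin λ, z = sin φ).
The central angle between the endpoints is δ = arccos(p₁·p₂) ≈ 0.824 rad (47.2°). The total great-circle distance is δ·R ≈ 0.824 × 6371 ≈ 5250 km, so the target fraction is f = 2000/5250 ≈ 0.381.
Interpolate at f ≈ 0.381 with slerp weights a = sin((1−f)δ)/sin δ ≈ 0.665, b = sin(fδ)/sin δ ≈ 0.421.
p = a·p₁ + b·p₂ ≈ (0.567, -0.066, -0.821); φ = arcsin(p_z) ≈ -55.17°, λ = atan2(p_y, p_x) ≈ -6.64°.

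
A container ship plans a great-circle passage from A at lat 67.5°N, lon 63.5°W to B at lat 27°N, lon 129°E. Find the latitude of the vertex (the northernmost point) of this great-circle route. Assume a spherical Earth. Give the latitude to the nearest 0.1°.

The great circle lies in the plane with unit normal n̂ = (p₁ × p₂)/|p₁ × p₂|.
Here n̂_z ≈ -0.074; the vertex latitude is φ_max = arccos|n̂_z| ≈ 85.8°.

≈ 85.8°N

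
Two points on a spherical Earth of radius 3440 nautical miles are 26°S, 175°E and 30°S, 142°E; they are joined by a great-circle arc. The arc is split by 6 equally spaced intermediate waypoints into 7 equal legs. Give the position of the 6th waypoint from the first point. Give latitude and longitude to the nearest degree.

From cos δ = sin φ₁ sin φ₂ + cos φ₁ cos φ₂ cos Δλ, the central angle is δ ≈ 0.512 rad (29.3°).
Interpolate at f = 6/7 with slerp weights a = sin((1−f)δ)/sin δ ≈ 0.149, b = sin(fδ)/sin δ ≈ 0.867.
p = a·p₁ + b·p₂ ≈ (-0.725, 0.474, -0.499); φ = arcsin(p_z) ≈ -29.94°, λ = atan2(p_y, p_x) ≈ 146.83°.

≈ 30°S, 147°E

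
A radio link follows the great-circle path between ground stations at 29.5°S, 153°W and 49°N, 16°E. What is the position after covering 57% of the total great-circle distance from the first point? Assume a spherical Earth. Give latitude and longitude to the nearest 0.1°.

≈ 55.2°N, 115.7°W

Convert each endpoint to a unit vector on the sphere (x = cos φ cos λ, y = cos φ sin λ, z = sin φ).
The central angle between the endpoints is δ = arccos(p₁·p₂) ≈ 2.771 rad (158.8°).
Interpolate at f = 0.57 with slerp weights a = sin((1−f)δ)/sin δ ≈ 2.566, b = sin(fδ)/sin δ ≈ 2.762.
p = a·p₁ + b·p₂ ≈ (-0.248, -0.514, 0.821); φ = arcsin(p_z) ≈ 55.18°, λ = atan2(p_y, p_x) ≈ -115.74°.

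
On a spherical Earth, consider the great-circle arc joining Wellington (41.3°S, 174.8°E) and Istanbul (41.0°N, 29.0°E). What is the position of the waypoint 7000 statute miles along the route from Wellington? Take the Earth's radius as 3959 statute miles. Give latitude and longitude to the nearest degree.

Write both endpoints as unit vectors p₁, p₂ with components (cos φ cos λ, cos φ sin λ, sin φ).
The central angle between the endpoints is δ = arccos(p₁·p₂) ≈ 2.695 rad (154.4°). The total great-circle distance is δ·R ≈ 2.695 × 3959 ≈ 10670 mi, so the target fraction is f = 7000/10670 ≈ 0.656.
Interpolate at f ≈ 0.656 with slerp weights a = sin((1−f)δ)/sin δ ≈ 1.852, b = sin(fδ)/sin δ ≈ 2.271.
p = a·p₁ + b·p₂ ≈ (0.113, 0.957, 0.267); φ = arcsin(p_z) ≈ 15.51°, λ = atan2(p_y, p_x) ≈ 83.25°.

≈ 16°N, 83°E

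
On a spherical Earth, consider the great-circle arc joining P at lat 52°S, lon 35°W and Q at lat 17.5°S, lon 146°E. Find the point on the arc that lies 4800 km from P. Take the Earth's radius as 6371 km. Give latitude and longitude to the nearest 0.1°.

≈ lat 84.8°S, lon 152.7°E

Write both endpoints as unit vectors p₁, p₂ with components (cos φ cos λ, cos φ sin λ, sin φ).
The central angle between the endpoints is δ = arccos(p₁·p₂) ≈ 1.928 rad (110.5°). The total great-circle distance is δ·R ≈ 1.928 × 6371 ≈ 12286 km, so the target fraction is f = 4800/12286 ≈ 0.391.
Interpolate at f ≈ 0.391 with slerp weights a = sin((1−f)δ)/sin δ ≈ 0.985, b = sin(fδ)/sin δ ≈ 0.730.
p = a·p₁ + b·p₂ ≈ (-0.081, 0.042, -0.996); φ = arcsin(p_z) ≈ -84.79°, λ = atan2(p_y, p_x) ≈ 152.69°.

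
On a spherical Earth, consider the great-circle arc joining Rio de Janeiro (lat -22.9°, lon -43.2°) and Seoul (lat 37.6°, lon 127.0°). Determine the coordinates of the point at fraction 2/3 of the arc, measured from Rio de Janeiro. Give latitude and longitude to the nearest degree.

Convert each endpoint to a unit vector on the sphere (x = cos φ cos λ, y = cos φ sin λ, z = sin φ).
The central angle between the endpoints is δ = arccos(p₁·p₂) ≈ 2.846 rad (163.1°).
Interpolate at f = 2/3 with slerp weights a = sin((1−f)δ)/sin δ ≈ 2.789, b = sin(fδ)/sin δ ≈ 3.251.
p = a·p₁ + b·p₂ ≈ (0.323, 0.298, 0.898); φ = arcsin(p_z) ≈ 63.93°, λ = atan2(p_y, p_x) ≈ 42.72°.

≈ lat 64°, lon 43°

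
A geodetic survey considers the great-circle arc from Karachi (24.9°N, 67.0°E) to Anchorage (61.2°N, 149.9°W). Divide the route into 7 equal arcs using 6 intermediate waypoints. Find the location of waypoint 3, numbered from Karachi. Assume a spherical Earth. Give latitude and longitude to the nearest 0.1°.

The haversine formula gives a central angle δ ≈ 1.551 rad (88.9°) between the endpoints.
Interpolate at f = 3/7 with slerp weights a = sin((1−f)δ)/sin δ ≈ 0.775, b = sin(fδ)/sin δ ≈ 0.617.
p = a·p₁ + b·p₂ ≈ (0.017, 0.498, 0.867); φ = arcsin(p_z) ≈ 60.11°, λ = atan2(p_y, p_x) ≈ 87.99°.

≈ 60.1°N, 88.0°E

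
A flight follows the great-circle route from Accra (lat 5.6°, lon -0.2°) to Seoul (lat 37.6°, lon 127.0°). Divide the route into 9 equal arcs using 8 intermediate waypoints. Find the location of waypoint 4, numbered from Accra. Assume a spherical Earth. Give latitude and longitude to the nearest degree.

Write both endpoints as unit vectors p₁, p₂ with components (cos φ cos λ, cos φ sin λ, sin φ).
The central angle between the endpoints is δ = arccos(p₁·p₂) ≈ 2.001 rad (114.7°).
Interpolate at f = 4/9 with slerp weights a = sin((1−f)δ)/sin δ ≈ 0.986, b = sin(fδ)/sin δ ≈ 0.855.
p = a·p₁ + b·p₂ ≈ (0.574, 0.537, 0.618); φ = arcsin(p_z) ≈ 38.15°, λ = atan2(p_y, p_x) ≈ 43.10°.

≈ lat 38°, lon 43°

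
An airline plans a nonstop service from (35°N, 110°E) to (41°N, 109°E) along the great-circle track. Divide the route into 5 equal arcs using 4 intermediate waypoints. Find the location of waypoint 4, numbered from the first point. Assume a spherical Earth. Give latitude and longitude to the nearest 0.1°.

≈ (39.8°N, 109.2°E)

Write both endpoints as unit vectors p₁, p₂ with components (cos φ cos λ, cos φ sin λ, sin φ).
The central angle between the endpoints is δ = arccos(p₁·p₂) ≈ 0.106 rad (6.1°).
Interpolate at f = 4/5 with slerp weights a = sin((1−f)δ)/sin δ ≈ 0.200, b = sin(fδ)/sin δ ≈ 0.801.
p = a·p₁ + b·p₂ ≈ (-0.253, 0.725, 0.640); φ = arcsin(p_z) ≈ 39.80°, λ = atan2(p_y, p_x) ≈ 109.21°.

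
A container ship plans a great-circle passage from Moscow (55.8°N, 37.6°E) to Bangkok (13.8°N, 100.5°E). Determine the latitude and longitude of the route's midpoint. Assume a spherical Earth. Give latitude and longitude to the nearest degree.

≈ 39°N, 78°E

Convert each endpoint to a unit vector on the sphere (x = cos φ cos λ, y = cos φ sin λ, z = sin φ).
The central angle between the endpoints is δ = arccos(p₁·p₂) ≈ 1.109 rad (63.5°).
Interpolate at f = 1/2 with slerp weights a = sin((1−f)δ)/sin δ ≈ 0.588, b = sin(fδ)/sin δ ≈ 0.588.
p = a·p₁ + b·p₂ ≈ (0.158, 0.763, 0.627); φ = arcsin(p_z) ≈ 38.80°, λ = atan2(p_y, p_x) ≈ 78.32°.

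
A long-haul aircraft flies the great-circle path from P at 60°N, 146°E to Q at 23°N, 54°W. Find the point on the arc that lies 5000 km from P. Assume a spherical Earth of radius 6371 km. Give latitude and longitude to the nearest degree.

≈ 71°N, 79°W

Convert each endpoint to a unit vector on the sphere (x = cos φ cos λ, y = cos φ sin λ, z = sin φ).
The central angle between the endpoints is δ = arccos(p₁·p₂) ≈ 1.665 rad (95.4°). The total great-circle distance is δ·R ≈ 1.665 × 6371 ≈ 10608 km, so the target fraction is f = 5000/10608 ≈ 0.471.
Interpolate at f ≈ 0.471 with slerp weights a = sin((1−f)δ)/sin δ ≈ 0.774, b = sin(fδ)/sin δ ≈ 0.710.
p = a·p₁ + b·p₂ ≈ (0.063, -0.312, 0.948); φ = arcsin(p_z) ≈ 71.43°, λ = atan2(p_y, p_x) ≈ -78.57°.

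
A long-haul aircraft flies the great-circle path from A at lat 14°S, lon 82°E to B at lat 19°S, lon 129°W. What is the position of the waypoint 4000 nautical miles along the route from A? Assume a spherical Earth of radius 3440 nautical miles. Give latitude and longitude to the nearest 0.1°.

Convert each endpoint to a unit vector on the sphere (x = cos φ cos λ, y = cos φ sin λ, z = sin φ).
The central angle between the endpoints is δ = arccos(p₁·p₂) ≈ 2.357 rad (135.0°). The total great-circle distance is δ·R ≈ 2.357 × 3440 ≈ 8108 nmi, so the target fraction is f = 4000/8108 ≈ 0.493.
Interpolate at f ≈ 0.493 with slerp weights a = sin((1−f)δ)/sin δ ≈ 1.316, b = sin(fδ)/sin δ ≈ 1.299.
p = a·p₁ + b·p₂ ≈ (-0.595, 0.310, -0.741); φ = arcsin(p_z) ≈ -47.84°, λ = atan2(p_y, p_x) ≈ 152.49°.

≈ lat 47.8°S, lon 152.5°E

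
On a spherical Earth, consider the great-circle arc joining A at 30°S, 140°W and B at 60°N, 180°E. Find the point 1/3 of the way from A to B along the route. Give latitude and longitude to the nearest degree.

≈ 1°N, 150°W

Convert each endpoint to a unit vector on the sphere (x = cos φ cos λ, y = cos φ sin λ, z = sin φ).
The central angle between the endpoints is δ = arccos(p₁·p₂) ≈ 1.672 rad (95.8°).
Interpolate at f = 1/3 with slerp weights a = sin((1−f)δ)/sin δ ≈ 0.902, b = sin(fδ)/sin δ ≈ 0.532.
p = a·p₁ + b·p₂ ≈ (-0.865, -0.502, 0.009); φ = arcsin(p_z) ≈ 0.53°, λ = atan2(p_y, p_x) ≈ -149.84°.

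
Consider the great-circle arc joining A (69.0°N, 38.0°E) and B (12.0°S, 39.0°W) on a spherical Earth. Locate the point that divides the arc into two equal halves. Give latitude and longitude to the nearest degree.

≈ (33°N, 21°W)

From cos δ = sin φ₁ sin φ₂ + cos φ₁ cos φ₂ cos Δλ, the central angle is δ ≈ 1.686 rad (96.6°).
Interpolate at f = 1/2 with slerp weights a = sin((1−f)δ)/sin δ ≈ 0.752, b = sin(fδ)/sin δ ≈ 0.752.
p = a·p₁ + b·p₂ ≈ (0.784, -0.297, 0.546); φ = arcsin(p_z) ≈ 33.06°, λ = atan2(p_y, p_x) ≈ -20.75°.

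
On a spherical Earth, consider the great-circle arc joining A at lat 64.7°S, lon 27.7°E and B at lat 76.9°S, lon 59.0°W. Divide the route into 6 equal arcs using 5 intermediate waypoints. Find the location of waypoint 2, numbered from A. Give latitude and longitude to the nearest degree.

≈ lat 72°S, lon 13°E

The haversine formula gives a central angle δ ≈ 0.482 rad (27.6°) between the endpoints.
Interpolate at f = 2/6 with slerp weights a = sin((1−f)δ)/sin δ ≈ 0.681, b = sin(fδ)/sin δ ≈ 0.345.
p = a·p₁ + b·p₂ ≈ (0.298, 0.068, -0.952); φ = arcsin(p_z) ≈ -72.19°, λ = atan2(p_y, p_x) ≈ 12.91°.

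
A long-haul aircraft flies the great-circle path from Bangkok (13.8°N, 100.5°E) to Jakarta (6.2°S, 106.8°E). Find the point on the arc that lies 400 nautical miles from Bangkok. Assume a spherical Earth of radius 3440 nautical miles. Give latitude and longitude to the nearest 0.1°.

Convert each endpoint to a unit vector on the sphere (x = cos φ cos λ, y = cos φ sin λ, z = sin φ).
The central angle between the endpoints is δ = arccos(p₁·p₂) ≈ 0.366 rad (21.0°). The total great-circle distance is δ·R ≈ 0.366 × 3440 ≈ 1258 nmi, so the target fraction is f = 400/1258 ≈ 0.318.
Interpolate at f ≈ 0.318 with slerp weights a = sin((1−f)δ)/sin δ ≈ 0.690, b = sin(fδ)/sin δ ≈ 0.324.
p = a·p₁ + b·p₂ ≈ (-0.215, 0.968, 0.130); φ = arcsin(p_z) ≈ 7.45°, λ = atan2(p_y, p_x) ≈ 102.55°.

≈ 7.4°N, 102.5°E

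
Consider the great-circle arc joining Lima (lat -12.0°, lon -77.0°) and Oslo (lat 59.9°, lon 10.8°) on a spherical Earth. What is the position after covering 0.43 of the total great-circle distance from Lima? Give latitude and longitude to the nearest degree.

≈ lat 25°, lon -55°

From cos δ = sin φ₁ sin φ₂ + cos φ₁ cos φ₂ cos Δλ, the central angle is δ ≈ 1.733 rad (99.3°).
Interpolate at f = 0.43 with slerp weights a = sin((1−f)δ)/sin δ ≈ 0.846, b = sin(fδ)/sin δ ≈ 0.687.
p = a·p₁ + b·p₂ ≈ (0.524, -0.741, 0.418); φ = arcsin(p_z) ≈ 24.74°, λ = atan2(p_y, p_x) ≈ -54.73°.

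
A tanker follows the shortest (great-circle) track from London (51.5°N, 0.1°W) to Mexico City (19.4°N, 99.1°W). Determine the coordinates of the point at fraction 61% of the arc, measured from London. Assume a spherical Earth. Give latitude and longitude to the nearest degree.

≈ (42°N, 73°W)

Write both endpoints as unit vectors p₁, p₂ with components (cos φ cos λ, cos φ sin λ, sin φ).
The central angle between the endpoints is δ = arccos(p₁·p₂) ≈ 1.402 rad (80.3°).
Interpolate at f = 0.61 with slerp weights a = sin((1−f)δ)/sin δ ≈ 0.527, b = sin(fδ)/sin δ ≈ 0.766.
p = a·p₁ + b·p₂ ≈ (0.214, -0.714, 0.667); φ = arcsin(p_z) ≈ 41.84°, λ = atan2(p_y, p_x) ≈ -73.30°.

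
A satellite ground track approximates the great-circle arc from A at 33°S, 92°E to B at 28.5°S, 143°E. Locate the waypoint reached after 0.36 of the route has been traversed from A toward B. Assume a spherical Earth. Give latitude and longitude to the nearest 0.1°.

Convert each endpoint to a unit vector on the sphere (x = cos φ cos λ, y = cos φ sin λ, z = sin φ).
The central angle between the endpoints is δ = arccos(p₁·p₂) ≈ 0.762 rad (43.6°).
Interpolate at f = 0.36 with slerp weights a = sin((1−f)δ)/sin δ ≈ 0.679, b = sin(fδ)/sin δ ≈ 0.392.
p = a·p₁ + b·p₂ ≈ (-0.295, 0.776, -0.557); φ = arcsin(p_z) ≈ -33.84°, λ = atan2(p_y, p_x) ≈ 110.82°.

≈ 33.8°S, 110.8°E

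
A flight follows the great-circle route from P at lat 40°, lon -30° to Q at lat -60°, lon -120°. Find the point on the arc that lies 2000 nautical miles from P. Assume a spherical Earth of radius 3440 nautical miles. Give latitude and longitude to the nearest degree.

≈ lat 12°, lon -50°

Convert each endpoint to a unit vector on the sphere (x = cos φ cos λ, y = cos φ sin λ, z = sin φ).
The central angle between the endpoints is δ = arccos(p₁·p₂) ≈ 2.161 rad (123.8°). The total great-circle distance is δ·R ≈ 2.161 × 3440 ≈ 7434 nmi, so the target fraction is f = 2000/7434 ≈ 0.269.
Interpolate at f ≈ 0.269 with slerp weights a = sin((1−f)δ)/sin δ ≈ 1.204, b = sin(fδ)/sin δ ≈ 0.661.
p = a·p₁ + b·p₂ ≈ (0.633, -0.747, 0.201); φ = arcsin(p_z) ≈ 11.61°, λ = atan2(p_y, p_x) ≈ -49.72°.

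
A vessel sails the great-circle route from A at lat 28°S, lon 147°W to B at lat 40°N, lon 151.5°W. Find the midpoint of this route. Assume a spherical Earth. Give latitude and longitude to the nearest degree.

The haversine formula gives a central angle δ ≈ 1.189 rad (68.1°) between the endpoints.
Interpolate at f = 1/2 with slerp weights a = sin((1−f)δ)/sin δ ≈ 0.604, b = sin(fδ)/sin δ ≈ 0.604.
p = a·p₁ + b·p₂ ≈ (-0.853, -0.511, 0.105); φ = arcsin(p_z) ≈ 6.00°, λ = atan2(p_y, p_x) ≈ -149.09°.

≈ lat 6°N, lon 149°W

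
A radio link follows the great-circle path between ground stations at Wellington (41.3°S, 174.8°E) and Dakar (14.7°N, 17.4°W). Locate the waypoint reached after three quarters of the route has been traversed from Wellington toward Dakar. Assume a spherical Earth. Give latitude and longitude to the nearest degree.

≈ (21°S, 30°W)

Convert each endpoint to a unit vector on the sphere (x = cos φ cos λ, y = cos φ sin λ, z = sin φ).
The central angle between the endpoints is δ = arccos(p₁·p₂) ≈ 2.642 rad (151.4°).
Interpolate at f = 3/4 with slerp weights a = sin((1−f)δ)/sin δ ≈ 1.280, b = sin(fδ)/sin δ ≈ 1.914.
p = a·p₁ + b·p₂ ≈ (0.808, -0.466, -0.360); φ = arcsin(p_z) ≈ -21.07°, λ = atan2(p_y, p_x) ≈ -29.98°.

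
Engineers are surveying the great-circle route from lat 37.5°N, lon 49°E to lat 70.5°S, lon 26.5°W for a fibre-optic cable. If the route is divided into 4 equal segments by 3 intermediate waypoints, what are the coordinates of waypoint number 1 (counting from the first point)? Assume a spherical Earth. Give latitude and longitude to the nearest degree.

From cos δ = sin φ₁ sin φ₂ + cos φ₁ cos φ₂ cos Δλ, the central angle is δ ≈ 2.103 rad (120.5°).
Interpolate at f = 1/4 with slerp weights a = sin((1−f)δ)/sin δ ≈ 1.161, b = sin(fδ)/sin δ ≈ 0.582.
p = a·p₁ + b·p₂ ≈ (0.778, 0.608, 0.157); φ = arcsin(p_z) ≈ 9.06°, λ = atan2(p_y, p_x) ≈ 38.01°.

≈ lat 9°N, lon 38°E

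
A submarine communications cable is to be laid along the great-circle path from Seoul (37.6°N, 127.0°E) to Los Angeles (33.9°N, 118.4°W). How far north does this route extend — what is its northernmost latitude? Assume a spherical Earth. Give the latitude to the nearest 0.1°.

The great circle lies in the plane with unit normal n̂ = (p₁ × p₂)/|p₁ × p₂|.
Here n̂_z ≈ +0.599; the vertex latitude is φ_max = arccos|n̂_z| ≈ 53.2°.
Check via Clairaut: cos φ_max = |cos φ₁| · sin C = cos(37.6°)·sin(49.1°) ≈ 0.599, again giving ≈ 53.2°.

≈ 53.2°N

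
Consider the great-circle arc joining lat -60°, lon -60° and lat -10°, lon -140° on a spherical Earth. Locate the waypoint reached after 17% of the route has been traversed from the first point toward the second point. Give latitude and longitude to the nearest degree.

The haversine formula gives a central angle δ ≈ 1.333 rad (76.4°) between the endpoints.
Interpolate at f = 0.17 with slerp weights a = sin((1−f)δ)/sin δ ≈ 0.920, b = sin(fδ)/sin δ ≈ 0.231.
p = a·p₁ + b·p₂ ≈ (0.056, -0.545, -0.837); φ = arcsin(p_z) ≈ -56.81°, λ = atan2(p_y, p_x) ≈ -84.17°.

≈ lat -57°, lon -84°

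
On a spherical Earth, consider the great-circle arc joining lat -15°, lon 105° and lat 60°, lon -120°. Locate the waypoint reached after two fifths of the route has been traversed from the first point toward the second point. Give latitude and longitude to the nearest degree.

Write both endpoints as unit vectors p₁, p₂ with components (cos φ cos λ, cos φ sin λ, sin φ).
The central angle between the endpoints is δ = arccos(p₁·p₂) ≈ 2.172 rad (124.4°).
Interpolate at f = 2/5 with slerp weights a = sin((1−f)δ)/sin δ ≈ 1.169, b = sin(fδ)/sin δ ≈ 0.926.
p = a·p₁ + b·p₂ ≈ (-0.524, 0.690, 0.499); φ = arcsin(p_z) ≈ 29.95°, λ = atan2(p_y, p_x) ≈ 127.20°.

≈ lat 30°, lon 127°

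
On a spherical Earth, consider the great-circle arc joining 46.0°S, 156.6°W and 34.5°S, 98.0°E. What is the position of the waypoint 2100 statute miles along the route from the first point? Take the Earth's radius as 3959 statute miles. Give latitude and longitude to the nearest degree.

≈ 55°S, 157°E

Convert each endpoint to a unit vector on the sphere (x = cos φ cos λ, y = cos φ sin λ, z = sin φ).
The central angle between the endpoints is δ = arccos(p₁·p₂) ≈ 1.313 rad (75.2°). The total great-circle distance is δ·R ≈ 1.313 × 3959 ≈ 5196 mi, so the target fraction is f = 2100/5196 ≈ 0.404.
Interpolate at f ≈ 0.404 with slerp weights a = sin((1−f)δ)/sin δ ≈ 0.729, b = sin(fδ)/sin δ ≈ 0.523.
p = a·p₁ + b·p₂ ≈ (-0.525, 0.226, -0.821); φ = arcsin(p_z) ≈ -55.16°, λ = atan2(p_y, p_x) ≈ 156.70°.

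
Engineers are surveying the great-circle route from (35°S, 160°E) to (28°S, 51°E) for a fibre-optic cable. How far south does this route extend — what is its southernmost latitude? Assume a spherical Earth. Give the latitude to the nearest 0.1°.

≈ 46.8°S

The great circle lies in the plane with unit normal n̂ = (p₁ × p₂)/|p₁ × p₂|.
Here n̂_z ≈ -0.684; the vertex latitude is φ_max = arccos|n̂_z| ≈ 46.8°.
Check via Clairaut: cos φ_max = |cos φ₁| · sin C = cos(35.0°)·sin(123.4°) ≈ 0.684, again giving ≈ 46.8°.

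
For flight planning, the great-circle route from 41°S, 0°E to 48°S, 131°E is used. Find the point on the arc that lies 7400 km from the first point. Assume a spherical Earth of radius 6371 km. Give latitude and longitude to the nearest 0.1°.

≈ 58.9°S, 114.8°E

Convert each endpoint to a unit vector on the sphere (x = cos φ cos λ, y = cos φ sin λ, z = sin φ).
The central angle between the endpoints is δ = arccos(p₁·p₂) ≈ 1.414 rad (81.0°). The total great-circle distance is δ·R ≈ 1.414 × 6371 ≈ 9008 km, so the target fraction is f = 7400/9008 ≈ 0.821.
Interpolate at f ≈ 0.821 with slerp weights a = sin((1−f)δ)/sin δ ≈ 0.253, b = sin(fδ)/sin δ ≈ 0.929.
p = a·p₁ + b·p₂ ≈ (-0.217, 0.469, -0.856); φ = arcsin(p_z) ≈ -58.88°, λ = atan2(p_y, p_x) ≈ 114.82°.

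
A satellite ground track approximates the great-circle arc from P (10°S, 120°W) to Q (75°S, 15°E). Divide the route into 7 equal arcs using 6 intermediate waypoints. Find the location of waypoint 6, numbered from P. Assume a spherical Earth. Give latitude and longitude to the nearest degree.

Convert each endpoint to a unit vector on the sphere (x = cos φ cos λ, y = cos φ sin λ, z = sin φ).
The central angle between the endpoints is δ = arccos(p₁·p₂) ≈ 1.583 rad (90.7°).
Interpolate at f = 6/7 with slerp weights a = sin((1−f)δ)/sin δ ≈ 0.224, b = sin(fδ)/sin δ ≈ 0.977.
p = a·p₁ + b·p₂ ≈ (0.134, -0.126, -0.983); φ = arcsin(p_z) ≈ -79.41°, λ = atan2(p_y, p_x) ≈ -43.22°.

≈ (79°S, 43°W)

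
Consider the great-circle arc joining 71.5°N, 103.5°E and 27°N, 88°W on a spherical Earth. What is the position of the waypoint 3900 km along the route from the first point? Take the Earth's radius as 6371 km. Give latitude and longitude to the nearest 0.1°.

≈ 72.8°N, 97.0°W

Convert each endpoint to a unit vector on the sphere (x = cos φ cos λ, y = cos φ sin λ, z = sin φ).
The central angle between the endpoints is δ = arccos(p₁·p₂) ≈ 1.417 rad (81.2°). The total great-circle distance is δ·R ≈ 1.417 × 6371 ≈ 9026 km, so the target fraction is f = 3900/9026 ≈ 0.432.
Interpolate at f ≈ 0.432 with slerp weights a = sin((1−f)δ)/sin δ ≈ 0.729, b = sin(fδ)/sin δ ≈ 0.582.
p = a·p₁ + b·p₂ ≈ (-0.036, -0.293, 0.955); φ = arcsin(p_z) ≈ 72.84°, λ = atan2(p_y, p_x) ≈ -96.99°.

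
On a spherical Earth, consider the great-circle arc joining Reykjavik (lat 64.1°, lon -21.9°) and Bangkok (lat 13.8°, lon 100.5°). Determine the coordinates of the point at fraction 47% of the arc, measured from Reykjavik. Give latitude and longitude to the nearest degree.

≈ lat 56°, lon 71°

Write both endpoints as unit vectors p₁, p₂ with components (cos φ cos λ, cos φ sin λ, sin φ).
The central angle between the endpoints is δ = arccos(p₁·p₂) ≈ 1.584 rad (90.7°).
Interpolate at f = 0.47 with slerp weights a = sin((1−f)δ)/sin δ ≈ 0.744, b = sin(fδ)/sin δ ≈ 0.677.
p = a·p₁ + b·p₂ ≈ (0.182, 0.526, 0.831); φ = arcsin(p_z) ≈ 56.21°, λ = atan2(p_y, p_x) ≈ 70.93°.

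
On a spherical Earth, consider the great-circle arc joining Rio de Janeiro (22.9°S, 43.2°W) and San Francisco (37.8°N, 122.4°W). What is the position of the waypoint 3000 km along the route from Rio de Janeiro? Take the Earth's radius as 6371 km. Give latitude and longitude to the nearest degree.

≈ 5°S, 64°W

The haversine formula gives a central angle δ ≈ 1.673 rad (95.9°) between the endpoints. The total great-circle distance is δ·R ≈ 1.673 × 6371 ≈ 10659 km, so the target fraction is f = 3000/10659 ≈ 0.281.
Interpolate at f ≈ 0.281 with slerp weights a = sin((1−f)δ)/sin δ ≈ 0.938, b = sin(fδ)/sin δ ≈ 0.456.
p = a·p₁ + b·p₂ ≈ (0.437, -0.896, -0.085); φ = arcsin(p_z) ≈ -4.90°, λ = atan2(p_y, p_x) ≈ -64.01°.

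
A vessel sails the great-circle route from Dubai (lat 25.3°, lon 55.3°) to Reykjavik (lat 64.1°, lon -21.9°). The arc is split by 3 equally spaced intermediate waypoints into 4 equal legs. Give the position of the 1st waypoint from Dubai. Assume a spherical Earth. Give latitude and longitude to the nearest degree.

≈ lat 39°, lon 46°

The haversine formula gives a central angle δ ≈ 1.079 rad (61.8°) between the endpoints.
Interpolate at f = 1/4 with slerp weights a = sin((1−f)δ)/sin δ ≈ 0.821, b = sin(fδ)/sin δ ≈ 0.302.
p = a·p₁ + b·p₂ ≈ (0.545, 0.561, 0.623); φ = arcsin(p_z) ≈ 38.53°, λ = atan2(p_y, p_x) ≈ 45.82°.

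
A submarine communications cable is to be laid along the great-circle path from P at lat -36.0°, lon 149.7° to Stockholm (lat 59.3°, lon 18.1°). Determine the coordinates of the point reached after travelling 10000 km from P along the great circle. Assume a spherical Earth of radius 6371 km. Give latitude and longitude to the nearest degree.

≈ lat 40°, lon 97°

Write both endpoints as unit vectors p₁, p₂ with components (cos φ cos λ, cos φ sin λ, sin φ).
The central angle between the endpoints is δ = arccos(p₁·p₂) ≈ 2.465 rad (141.2°). The total great-circle distance is δ·R ≈ 2.465 × 6371 ≈ 15704 km, so the target fraction is f = 10000/15704 ≈ 0.637.
Interpolate at f ≈ 0.637 with slerp weights a = sin((1−f)δ)/sin δ ≈ 1.246, b = sin(fδ)/sin δ ≈ 1.597.
p = a·p₁ + b·p₂ ≈ (-0.096, 0.762, 0.641); φ = arcsin(p_z) ≈ 39.84°, λ = atan2(p_y, p_x) ≈ 97.15°.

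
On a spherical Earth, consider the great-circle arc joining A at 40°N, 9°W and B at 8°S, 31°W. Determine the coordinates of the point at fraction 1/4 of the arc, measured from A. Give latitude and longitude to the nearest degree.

≈ 28°N, 16°W

From cos δ = sin φ₁ sin φ₂ + cos φ₁ cos φ₂ cos Δλ, the central angle is δ ≈ 0.910 rad (52.1°).
Interpolate at f = 1/4 with slerp weights a = sin((1−f)δ)/sin δ ≈ 0.799, b = sin(fδ)/sin δ ≈ 0.286.
p = a·p₁ + b·p₂ ≈ (0.847, -0.241, 0.474); φ = arcsin(p_z) ≈ 28.28°, λ = atan2(p_y, p_x) ≈ -15.91°.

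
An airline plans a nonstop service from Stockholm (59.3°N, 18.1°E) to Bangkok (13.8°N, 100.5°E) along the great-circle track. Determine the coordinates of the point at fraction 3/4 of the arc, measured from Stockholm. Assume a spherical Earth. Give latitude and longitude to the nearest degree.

Convert each endpoint to a unit vector on the sphere (x = cos φ cos λ, y = cos φ sin λ, z = sin φ).
The central angle between the endpoints is δ = arccos(p₁·p₂) ≈ 1.297 rad (74.3°).
Interpolate at f = 3/4 with slerp weights a = sin((1−f)δ)/sin δ ≈ 0.331, b = sin(fδ)/sin δ ≈ 0.858.
p = a·p₁ + b·p₂ ≈ (0.009, 0.872, 0.489); φ = arcsin(p_z) ≈ 29.29°, λ = atan2(p_y, p_x) ≈ 89.43°.

≈ 29°N, 89°E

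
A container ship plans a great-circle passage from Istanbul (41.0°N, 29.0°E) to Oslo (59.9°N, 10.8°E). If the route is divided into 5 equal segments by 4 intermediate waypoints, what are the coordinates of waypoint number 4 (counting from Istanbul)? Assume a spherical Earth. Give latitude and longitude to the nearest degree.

The haversine formula gives a central angle δ ≈ 0.384 rad (22.0°) between the endpoints.
Interpolate at f = 4/5 with slerp weights a = sin((1−f)δ)/sin δ ≈ 0.205, b = sin(fδ)/sin δ ≈ 0.807.
p = a·p₁ + b·p₂ ≈ (0.533, 0.151, 0.833); φ = arcsin(p_z) ≈ 56.38°, λ = atan2(p_y, p_x) ≈ 15.80°.

≈ 56°N, 16°E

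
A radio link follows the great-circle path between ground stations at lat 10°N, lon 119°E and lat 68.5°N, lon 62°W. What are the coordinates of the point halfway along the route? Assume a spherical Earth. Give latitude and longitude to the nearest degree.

The haversine formula gives a central angle δ ≈ 1.771 rad (101.5°) between the endpoints.
Interpolate at f = 1/2 with slerp weights a = sin((1−f)δ)/sin δ ≈ 0.790, b = sin(fδ)/sin δ ≈ 0.790.
p = a·p₁ + b·p₂ ≈ (-0.241, 0.425, 0.872); φ = arcsin(p_z) ≈ 60.75°, λ = atan2(p_y, p_x) ≈ 119.59°.

≈ lat 61°N, lon 120°E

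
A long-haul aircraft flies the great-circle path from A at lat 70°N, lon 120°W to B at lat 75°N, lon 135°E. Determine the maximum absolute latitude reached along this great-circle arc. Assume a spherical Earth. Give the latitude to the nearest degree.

≈ 79°N

The great circle lies in the plane with unit normal n̂ = (p₁ × p₂)/|p₁ × p₂|.
Here n̂_z ≈ -0.183; the vertex latitude is φ_max = arccos|n̂_z| ≈ 79.4°.
Check via Clairaut: cos φ_max = |cos φ₁| · sin C = cos(70.0°)·sin(32.4°) ≈ 0.183, again giving ≈ 79.4°.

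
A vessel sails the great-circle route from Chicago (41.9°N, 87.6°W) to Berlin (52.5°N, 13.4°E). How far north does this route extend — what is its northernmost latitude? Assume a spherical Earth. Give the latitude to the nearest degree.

The great circle lies in the plane with unit normal n̂ = (p₁ × p₂)/|p₁ × p₂|.
Here n̂_z ≈ +0.496; the vertex latitude is φ_max = arccos|n̂_z| ≈ 60.2°.
Check via Clairaut: cos φ_max = |cos φ₁| · sin C = cos(41.9°)·sin(41.8°) ≈ 0.496, again giving ≈ 60.2°.

≈ 60°N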